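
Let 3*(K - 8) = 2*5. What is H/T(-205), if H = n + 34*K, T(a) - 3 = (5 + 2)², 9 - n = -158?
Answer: 1657/156 ≈ 10.622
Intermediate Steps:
n = 167 (n = 9 - 1*(-158) = 9 + 158 = 167)
T(a) = 52 (T(a) = 3 + (5 + 2)² = 3 + 7² = 3 + 49 = 52)
K = 34/3 (K = 8 + (2*5)/3 = 8 + (⅓)*10 = 8 + 10/3 = 34/3 ≈ 11.333)
H = 1657/3 (H = 167 + 34*(34/3) = 167 + 1156/3 = 1657/3 ≈ 552.33)
H/T(-205) = (1657/3)/52 = (1657/3)*(1/52) = 1657/156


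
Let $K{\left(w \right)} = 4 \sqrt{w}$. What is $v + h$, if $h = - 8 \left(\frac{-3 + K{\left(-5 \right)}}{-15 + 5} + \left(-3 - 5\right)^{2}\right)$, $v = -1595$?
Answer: $- \frac{10547}{5} + \frac{16 i \sqrt{5}}{5} \approx -2109.4 + 7.1554 i$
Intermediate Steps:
$h = - \frac{2572}{5} + \frac{16 i \sqrt{5}}{5}$ ($h = - 8 \left(\frac{-3 + 4 \sqrt{-5}}{-15 + 5} + \left(-3 - 5\right)^{2}\right) = - 8 \left(\frac{-3 + 4 i \sqrt{5}}{-10} + \left(-8\right)^{2}\right) = - 8 \left(\left(-3 + 4 i \sqrt{5}\right) \left(- \frac{1}{10}\right) + 64\right) = - 8 \left(\left(\frac{3}{10} - \frac{2 i \sqrt{5}}{5}\right) + 64\right) = - 8 \left(\frac{643}{10} - \frac{2 i \sqrt{5}}{5}\right) = - \frac{2572}{5} + \frac{16 i \sqrt{5}}{5} \approx -514.4 + 7.1554 i$)
$v + h = -1595 - \left(\frac{2572}{5} - \frac{16 i \sqrt{5}}{5}\right) = - \frac{10547}{5} + \frac{16 i \sqrt{5}}{5}$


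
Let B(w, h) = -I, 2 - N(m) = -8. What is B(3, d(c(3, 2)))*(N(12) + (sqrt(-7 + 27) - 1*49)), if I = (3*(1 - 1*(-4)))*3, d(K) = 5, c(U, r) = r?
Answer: 1755 - 90*sqrt(5) ≈ 1553.8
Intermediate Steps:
N(m) = 10 (N(m) = 2 - 1*(-8) = 2 + 8 = 10)
I = 45 (I = (3*(1 + 4))*3 = (3*5)*3 = 15*3 = 45)
B(w, h) = -45 (B(w, h) = -1*45 = -45)
B(3, d(c(3, 2)))*(N(12) + (sqrt(-7 + 27) - 1*49)) = -45*(10 + (sqrt(-7 + 27) - 1*49)) = -45*(10 + (sqrt(20) - 49)) = -45*(10 + (2*sqrt(5) - 49)) = -45*(10 + (-49 + 2*sqrt(5))) = -45*(-39 + 2*sqrt(5)) = 1755 - 90*sqrt(5)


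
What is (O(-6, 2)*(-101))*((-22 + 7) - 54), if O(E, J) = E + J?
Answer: -27876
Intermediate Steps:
(O(-6, 2)*(-101))*((-22 + 7) - 54) = ((-6 + 2)*(-101))*((-22 + 7) - 54) = (-4*(-101))*(-15 - 54) = 404*(-69) = -27876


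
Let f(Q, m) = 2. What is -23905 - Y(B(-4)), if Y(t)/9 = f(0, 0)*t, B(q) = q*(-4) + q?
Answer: -24121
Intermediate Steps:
B(q) = -3*q (B(q) = -4*q + q = -3*q)
Y(t) = 18*t (Y(t) = 9*(2*t) = 18*t)
-23905 - Y(B(-4)) = -23905 - 18*(-3*(-4)) = -23905 - 18*12 = -23905 - 1*216 = -23905 - 216 = -24121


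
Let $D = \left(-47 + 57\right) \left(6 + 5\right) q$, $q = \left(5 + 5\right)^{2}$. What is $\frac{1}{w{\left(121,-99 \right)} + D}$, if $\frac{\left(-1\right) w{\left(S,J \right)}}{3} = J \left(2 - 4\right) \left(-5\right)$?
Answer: $\frac{1}{13970} \approx 7.1582 \cdot 10^{-5}$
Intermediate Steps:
$w{\left(S,J \right)} = - 30 J$ ($w{\left(S,J \right)} = - 3 J \left(2 - 4\right) \left(-5\right) = - 3 J \left(\left(-2\right) \left(-5\right)\right) = - 3 J 10 = - 3 \cdot 10 J = - 30 J$)
$q = 100$ ($q = 10^{2} = 100$)
$D = 11000$ ($D = \left(-47 + 57\right) \left(6 + 5\right) 100 = 10 \cdot 11 \cdot 100 = 10 \cdot 1100 = 11000$)
$\frac{1}{w{\left(121,-99 \right)} + D} = \frac{1}{\left(-30\right) \left(-99\right) + 11000} = \frac{1}{2970 + 11000} = \frac{1}{13970}$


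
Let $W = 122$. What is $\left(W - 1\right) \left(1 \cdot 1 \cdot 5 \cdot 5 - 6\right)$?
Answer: $2299$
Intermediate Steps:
$\left(W - 1\right) \left(1 \cdot 1 \cdot 5 \cdot 5 - 6\right) = \left(122 - 1\right) \left(1 \cdot 1 \cdot 5 \cdot 5 - 6\right) = 121 \left(1 \cdot 5 \cdot 5 - 6\right) = 121 \left(1 \cdot 25 - 6\right) = 121 \left(25 - 6\right) = 121 \cdot 19 = 2299$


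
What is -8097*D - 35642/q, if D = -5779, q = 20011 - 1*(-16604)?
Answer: 1713309658603/36615 ≈ 4.6793e+7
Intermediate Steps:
q = 36615 (q = 20011 + 16604 = 36615)
-8097*D - 35642/q = -8097/(1/(-5779)) - 35642/36615 = -8097/(-1/5779) - 35642*1/36615 = -8097*(-5779) - 35642/36615 = 46792563 - 35642/36615 = 1713309658603/36615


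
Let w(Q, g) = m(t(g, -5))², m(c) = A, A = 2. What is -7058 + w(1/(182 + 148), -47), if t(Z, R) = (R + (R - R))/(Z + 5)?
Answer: -7054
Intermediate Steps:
t(Z, R) = R/(5 + Z) (t(Z, R) = (R + 0)/(5 + Z) = R/(5 + Z))
m(c) = 2
w(Q, g) = 4 (w(Q, g) = 2² = 4)
-7058 + w(1/(182 + 148), -47) = -7058 + 4 = -7054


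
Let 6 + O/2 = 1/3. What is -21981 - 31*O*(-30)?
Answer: -32521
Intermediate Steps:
O = -34/3 (O = -12 + 2/3 = -12 + 2*(⅓) = -12 + ⅔ = -34/3 ≈ -11.333)
-21981 - 31*O*(-30) = -21981 - 31*(-34/3)*(-30) = -21981 + (1054/3)*(-30) = -21981 - 10540 = -32521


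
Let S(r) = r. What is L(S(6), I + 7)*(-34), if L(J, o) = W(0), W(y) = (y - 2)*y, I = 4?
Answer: 0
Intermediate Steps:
W(y) = y*(-2 + y) (W(y) = (-2 + y)*y = y*(-2 + y))
L(J, o) = 0 (L(J, o) = 0*(-2 + 0) = 0*(-2) = 0)
L(S(6), I + 7)*(-34) = 0*(-34) = 0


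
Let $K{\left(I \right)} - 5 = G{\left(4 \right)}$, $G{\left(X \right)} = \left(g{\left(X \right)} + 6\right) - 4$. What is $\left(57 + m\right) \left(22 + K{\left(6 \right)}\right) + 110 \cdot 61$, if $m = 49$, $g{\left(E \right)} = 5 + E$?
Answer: $10738$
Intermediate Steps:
$G{\left(X \right)} = 7 + X$ ($G{\left(X \right)} = \left(\left(5 + X\right) + 6\right) - 4 = \left(11 + X\right) - 4 = 7 + X$)
$K{\left(I \right)} = 16$ ($K{\left(I \right)} = 5 + \left(7 + 4\right) = 5 + 11 = 16$)
$\left(57 + m\right) \left(22 + K{\left(6 \right)}\right) + 110 \cdot 61 = \left(57 + 49\right) \left(22 + 16\right) + 110 \cdot 61 = 106 \cdot 38 + 6710 = 4028 + 6710 = 10738$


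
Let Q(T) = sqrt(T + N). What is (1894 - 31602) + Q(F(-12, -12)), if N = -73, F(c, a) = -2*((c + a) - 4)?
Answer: -29708 + I*sqrt(17) ≈ -29708.0 + 4.1231*I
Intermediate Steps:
F(c, a) = 8 - 2*a - 2*c (F(c, a) = -2*((a + c) - 4) = -2*(-4 + a + c) = 8 - 2*a - 2*c)
Q(T) = sqrt(-73 + T) (Q(T) = sqrt(T - 73) = sqrt(-73 + T))
(1894 - 31602) + Q(F(-12, -12)) = (1894 - 31602) + sqrt(-73 + (8 - 2*(-12) - 2*(-12))) = -29708 + sqrt(-73 + (8 + 24 + 24)) = -29708 + sqrt(-73 + 56) = -29708 + sqrt(-17) = -29708 + I*sqrt(17)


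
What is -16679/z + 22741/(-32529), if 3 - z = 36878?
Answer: -296023184/1199506875 ≈ -0.24679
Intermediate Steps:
z = -36875 (z = 3 - 1*36878 = 3 - 36878 = -36875)
-16679/z + 22741/(-32529) = -16679/(-36875) + 22741/(-32529) = -16679*(-1/36875) + 22741*(-1/32529) = 16679/36875 - 22741/32529 = -296023184/1199506875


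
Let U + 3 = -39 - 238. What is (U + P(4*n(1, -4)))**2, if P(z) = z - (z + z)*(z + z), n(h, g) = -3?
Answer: 753424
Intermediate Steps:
P(z) = z - 4*z**2 (P(z) = z - 2*z*2*z = z - 4*z**2)
U = -280 (U = -3 + (-39 - 238) = -3 - 277 = -280)
(U + P(4*n(1, -4)))**2 = (-280 + (4*(-3))*(1 - 16*(-3)))**2 = (-280 - 12*(1 - 4*(-12)))**2 = (-280 - 12*(1 + 48))**2 = (-280 - 12*49)**2 = (-280 - 588)**2 = (-868)**2 = 753424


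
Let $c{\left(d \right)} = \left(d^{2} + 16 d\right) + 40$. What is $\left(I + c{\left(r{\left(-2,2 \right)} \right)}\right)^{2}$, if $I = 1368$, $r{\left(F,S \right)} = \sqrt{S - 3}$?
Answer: $1979393 + 45024 i \approx 1.9794 \cdot 10^{6} + 45024.0 i$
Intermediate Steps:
$r{\left(F,S \right)} = \sqrt{-3 + S}$
$c{\left(d \right)} = 40 + d^{2} + 16 d$
$\left(I + c{\left(r{\left(-2,2 \right)} \right)}\right)^{2} = \left(1368 + \left(40 + \left(\sqrt{-3 + 2}\right)^{2} + 16 \sqrt{-3 + 2}\right)\right)^{2} = \left(1368 + \left(40 + \left(\sqrt{-1}\right)^{2} + 16 \sqrt{-1}\right)\right)^{2} = \left(1368 + \left(40 + i^{2} + 16 i\right)\right)^{2} = \left(1368 + \left(40 - 1 + 16 i\right)\right)^{2} = \left(1368 + \left(39 + 16 i\right)\right)^{2} = \left(1407 + 16 i\right)^{2}$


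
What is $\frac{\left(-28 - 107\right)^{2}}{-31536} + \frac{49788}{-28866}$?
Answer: $- \frac{12939489}{5619248} \approx -2.3027$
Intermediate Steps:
$\frac{\left(-28 - 107\right)^{2}}{-31536} + \frac{49788}{-28866} = \left(-135\right)^{2} \left(- \frac{1}{31536}\right) + 49788 \left(- \frac{1}{28866}\right) = 18225 \left(- \frac{1}{31536}\right) - \frac{8298}{4811} = - \frac{675}{1168} - \frac{8298}{4811} = - \frac{12939489}{5619248}$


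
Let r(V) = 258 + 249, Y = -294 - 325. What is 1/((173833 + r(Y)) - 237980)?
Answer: -1/63640 ≈ -1.5713e-5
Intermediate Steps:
Y = -619
r(V) = 507
1/((173833 + r(Y)) - 237980) = 1/((173833 + 507) - 237980) = 1/(174340 - 237980) = 1/(-63640) = -1/63640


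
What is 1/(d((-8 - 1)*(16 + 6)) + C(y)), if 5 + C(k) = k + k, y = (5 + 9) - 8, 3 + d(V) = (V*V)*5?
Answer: 1/196024 ≈ 5.1014e-6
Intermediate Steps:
d(V) = -3 + 5*V**2 (d(V) = -3 + (V*V)*5 = -3 + V**2*5 = -3 + 5*V**2)
y = 6 (y = 14 - 8 = 6)
C(k) = -5 + 2*k (C(k) = -5 + (k + k) = -5 + 2*k)
1/(d((-8 - 1)*(16 + 6)) + C(y)) = 1/((-3 + 5*((-8 - 1)*(16 + 6))**2) + (-5 + 2*6)) = 1/((-3 + 5*(-9*22)**2) + (-5 + 12)) = 1/((-3 + 5*(-198)**2) + 7) = 1/((-3 + 5*39204) + 7) = 1/((-3 + 196020) + 7) = 1/(196017 + 7) = 1/196024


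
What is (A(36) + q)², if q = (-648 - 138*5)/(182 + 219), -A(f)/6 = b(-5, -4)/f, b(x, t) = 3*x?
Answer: 450241/643204 ≈ 0.70000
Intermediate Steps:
A(f) = 90/f (A(f) = -6*3*(-5)/f = -(-90)/f = 90/f)
q = -1338/401 (q = (-648 - 690)/401 = -1338*1/401 = -1338/401 ≈ -3.3367)
(A(36) + q)² = (90/36 - 1338/401)² = (90*(1/36) - 1338/401)² = (5/2 - 1338/401)² = (-671/802)² = 450241/643204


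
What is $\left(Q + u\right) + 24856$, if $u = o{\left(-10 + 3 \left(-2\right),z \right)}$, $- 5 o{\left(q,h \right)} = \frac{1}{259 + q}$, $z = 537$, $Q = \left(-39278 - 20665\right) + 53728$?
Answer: $\frac{22648814}{1215} \approx 18641.0$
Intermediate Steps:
$Q = -6215$ ($Q = -59943 + 53728 = -6215$)
$o{\left(q,h \right)} = - \frac{1}{5 \left(259 + q\right)}$
$u = - \frac{1}{1215}$ ($u = - \frac{1}{1295 + 5 \left(-10 + 3 \left(-2\right)\right)} = - \frac{1}{1295 + 5 \left(-10 - 6\right)} = - \frac{1}{1295 + 5 \left(-16\right)} = - \frac{1}{1295 - 80} = - \frac{1}{1215} \approx -0.00082305$)
$\left(Q + u\right) + 24856 = \left(-6215 - \frac{1}{1215}\right) + 24856 = - \frac{7551226}{1215} + 24856 = \frac{22648814}{1215}$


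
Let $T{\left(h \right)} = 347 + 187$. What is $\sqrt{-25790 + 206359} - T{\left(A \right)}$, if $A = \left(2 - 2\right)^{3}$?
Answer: $-534 + \sqrt{180569} \approx -109.07$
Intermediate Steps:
$A = 0$ ($A = 0^{3} = 0$)
$T{\left(h \right)} = 534$
$\sqrt{-25790 + 206359} - T{\left(A \right)} = \sqrt{-25790 + 206359} - 534 = \sqrt{180569} - 534 = -534 + \sqrt{180569}$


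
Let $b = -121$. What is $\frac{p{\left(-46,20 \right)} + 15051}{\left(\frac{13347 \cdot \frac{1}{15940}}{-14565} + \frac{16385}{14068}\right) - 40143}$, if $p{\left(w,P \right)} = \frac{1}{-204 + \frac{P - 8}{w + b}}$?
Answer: $- \frac{6980470955389658135}{18617301643607436432} \approx -0.37495$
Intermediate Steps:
$p{\left(w,P \right)} = \frac{1}{-204 + \frac{-8 + P}{-121 + w}}$ ($p{\left(w,P \right)} = \frac{1}{-204 + \frac{P - 8}{w - 121}} = \frac{1}{-204 + \frac{-8 + P}{-121 + w}}$)
$\frac{p{\left(-46,20 \right)} + 15051}{\left(\frac{13347 \cdot \frac{1}{15940}}{-14565} + \frac{16385}{14068}\right) - 40143} = \frac{\frac{-121 - 46}{24676 + 20 - -9384} + 15051}{\left(\frac{13347 \cdot \frac{1}{15940}}{-14565} + \frac{16385}{14068}\right) - 40143} = \frac{\frac{1}{24676 + 20 + 9384} \left(-167\right) + 15051}{\left(13347 \cdot \frac{1}{15940} \left(- \frac{1}{14565}\right) + 16385 \cdot \frac{1}{14068}\right) - 40143} = \frac{\frac{1}{34080} \left(-167\right) + 15051}{\left(\frac{13347}{15940} \left(- \frac{1}{14565}\right) + \frac{16385}{14068}\right) - 40143} = \frac{\frac{1}{34080} \left(-167\right) + 15051}{\left(- \frac{4449}{77388700} + \frac{16385}{14068}\right) - 40143} = \frac{- \frac{167}{34080} + 15051}{\frac{158493907621}{136088028950} - 40143} = \frac{512937913}{34080 \left(- \frac{5462823252232229}{136088028950}\right)} = \frac{512937913}{34080} \left(- \frac{136088028950}{5462823252232229}\right) = - \frac{6980470955389658135}{18617301643607436432}$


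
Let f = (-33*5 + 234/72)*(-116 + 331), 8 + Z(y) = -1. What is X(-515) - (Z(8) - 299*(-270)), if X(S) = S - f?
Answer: -185839/4 ≈ -46460.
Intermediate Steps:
Z(y) = -9 (Z(y) = -8 - 1 = -9)
f = -139105/4 (f = (-165 + 234*(1/72))*215 = (-165 + 13/4)*215 = -647/4*215 = -139105/4 ≈ -34776.)
X(S) = 139105/4 + S (X(S) = S - 1*(-139105/4) = S + 139105/4 = 139105/4 + S)
X(-515) - (Z(8) - 299*(-270)) = (139105/4 - 515) - (-9 - 299*(-270)) = 137045/4 - (-9 + 80730) = 137045/4 - 1*80721 = 137045/4 - 80721 = -185839/4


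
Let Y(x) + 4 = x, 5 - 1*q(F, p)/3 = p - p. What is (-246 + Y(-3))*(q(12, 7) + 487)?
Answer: -127006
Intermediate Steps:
q(F, p) = 15 (q(F, p) = 15 - 3*(p - p) = 15 - 3*0 = 15 + 0 = 15)
Y(x) = -4 + x
(-246 + Y(-3))*(q(12, 7) + 487) = (-246 + (-4 - 3))*(15 + 487) = (-246 - 7)*502 = -253*502 = -127006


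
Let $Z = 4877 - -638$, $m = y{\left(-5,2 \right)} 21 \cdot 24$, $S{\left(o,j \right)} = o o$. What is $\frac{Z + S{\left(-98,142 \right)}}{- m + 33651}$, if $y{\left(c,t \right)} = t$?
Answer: $\frac{1163}{2511} \approx 0.46316$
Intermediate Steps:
$S{\left(o,j \right)} = o^{2}$
$m = 1008$ ($m = 2 \cdot 21 \cdot 24 = 42 \cdot 24 = 1008$)
$Z = 5515$ ($Z = 4877 + 638 = 5515$)
$\frac{Z + S{\left(-98,142 \right)}}{- m + 33651} = \frac{5515 + \left(-98\right)^{2}}{\left(-1\right) 1008 + 33651} = \frac{5515 + 9604}{-1008 + 33651} = \frac{15119}{32643} = 15119 \cdot \frac{1}{32643} = \frac{1163}{2511}$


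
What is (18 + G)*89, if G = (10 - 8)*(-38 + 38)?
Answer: 1602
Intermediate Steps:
G = 0 (G = 2*0 = 0)
(18 + G)*89 = (18 + 0)*89 = 18*89 = 1602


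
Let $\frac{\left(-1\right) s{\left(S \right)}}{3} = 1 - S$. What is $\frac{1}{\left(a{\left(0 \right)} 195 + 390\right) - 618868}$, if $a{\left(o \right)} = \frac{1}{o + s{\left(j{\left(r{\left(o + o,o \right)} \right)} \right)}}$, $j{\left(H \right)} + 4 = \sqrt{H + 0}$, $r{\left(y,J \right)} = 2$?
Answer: $- \frac{14225319}{8798247854057} + \frac{65 \sqrt{2}}{8798247854057} \approx -1.6168 \cdot 10^{-6}$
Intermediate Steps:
$j{\left(H \right)} = -4 + \sqrt{H}$ ($j{\left(H \right)} = -4 + \sqrt{H + 0} = -4 + \sqrt{H}$)
$s{\left(S \right)} = -3 + 3 S$ ($s{\left(S \right)} = - 3 \left(1 - S\right) = -3 + 3 S$)
$a{\left(o \right)} = \frac{1}{-15 + o + 3 \sqrt{2}}$ ($a{\left(o \right)} = \frac{1}{o + \left(-3 + 3 \left(-4 + \sqrt{2}\right)\right)} = \frac{1}{o - \left(15 - 3 \sqrt{2}\right)} = \frac{1}{-15 + o + 3 \sqrt{2}}$)
$\frac{1}{\left(a{\left(0 \right)} 195 + 390\right) - 618868} = \frac{1}{\left(\frac{1}{-15 + 0 + 3 \sqrt{2}} \cdot 195 + 390\right) - 618868} = \frac{1}{\left(\frac{1}{-15 + 3 \sqrt{2}} \cdot 195 + 390\right) - 618868} = \frac{1}{\left(\frac{195}{-15 + 3 \sqrt{2}} + 390\right) - 618868} = \frac{1}{\left(390 + \frac{195}{-15 + 3 \sqrt{2}}\right) - 618868} = \frac{1}{-618478 + \frac{195}{-15 + 3 \sqrt{2}}}$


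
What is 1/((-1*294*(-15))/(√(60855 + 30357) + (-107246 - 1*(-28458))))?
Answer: -39394/2205 + √22803/2205 ≈ -17.797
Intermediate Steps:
1/((-1*294*(-15))/(√(60855 + 30357) + (-107246 - 1*(-28458)))) = 1/((-294*(-15))/(√91212 + (-107246 + 28458))) = 1/(4410/(2*√22803 - 78788)) = 1/(4410/(-78788 + 2*√22803)) = -39394/2205 + √22803/2205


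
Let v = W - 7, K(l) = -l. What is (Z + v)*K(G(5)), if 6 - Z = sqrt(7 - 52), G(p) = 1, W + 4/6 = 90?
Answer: -265/3 + 3*I*sqrt(5) ≈ -88.333 + 6.7082*I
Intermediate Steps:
W = 268/3 (W = -2/3 + 90 = 268/3 ≈ 89.333)
Z = 6 - 3*I*sqrt(5) (Z = 6 - sqrt(7 - 52) = 6 - sqrt(-45) = 6 - 3*I*sqrt(5) ≈ 6.0 - 6.7082*I)
v = 247/3 (v = 268/3 - 7 = 247/3 ≈ 82.333)
(Z + v)*K(G(5)) = ((6 - 3*I*sqrt(5)) + 247/3)*(-1*1) = (265/3 - 3*I*sqrt(5))*(-1) = -265/3 + 3*I*sqrt(5)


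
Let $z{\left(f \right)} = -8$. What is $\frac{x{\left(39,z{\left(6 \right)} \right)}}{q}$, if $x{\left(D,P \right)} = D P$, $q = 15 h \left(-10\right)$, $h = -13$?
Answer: $- \frac{4}{25} \approx -0.16$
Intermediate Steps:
$q = 1950$ ($q = 15 \left(-13\right) \left(-10\right) = \left(-195\right) \left(-10\right) = 1950$)
$\frac{x{\left(39,z{\left(6 \right)} \right)}}{q} = \frac{39 \left(-8\right)}{1950} = \left(-312\right) \frac{1}{1950} = - \frac{4}{25}$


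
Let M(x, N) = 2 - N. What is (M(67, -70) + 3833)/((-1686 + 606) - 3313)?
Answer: -3905/4393 ≈ -0.88891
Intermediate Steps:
(M(67, -70) + 3833)/((-1686 + 606) - 3313) = ((2 - 1*(-70)) + 3833)/((-1686 + 606) - 3313) = ((2 + 70) + 3833)/(-1080 - 3313) = (72 + 3833)/(-4393) = 3905*(-1/4393) = -3905/4393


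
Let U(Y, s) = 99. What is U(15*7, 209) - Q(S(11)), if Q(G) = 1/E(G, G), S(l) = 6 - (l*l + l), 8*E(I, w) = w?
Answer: 6241/63 ≈ 99.063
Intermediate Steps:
E(I, w) = w/8
S(l) = 6 - l - l² (S(l) = 6 - (l² + l) = 6 - (l + l²) = 6 + (-l - l²) = 6 - l - l²)
Q(G) = 8/G (Q(G) = 1/(G/8) = 8/G)
U(15*7, 209) - Q(S(11)) = 99 - 8/(6 - 1*11 - 1*11²) = 99 - 8/(6 - 11 - 1*121) = 99 - 8/(6 - 11 - 121) = 99 - 8/(-126) = 99 - 8*(-1)/126 = 99 - 1*(-4/63) = 99 + 4/63 = 6241/63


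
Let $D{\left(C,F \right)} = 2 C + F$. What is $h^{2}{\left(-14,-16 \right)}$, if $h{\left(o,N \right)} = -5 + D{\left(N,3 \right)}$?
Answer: $1156$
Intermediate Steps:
$D{\left(C,F \right)} = F + 2 C$
$h{\left(o,N \right)} = -2 + 2 N$ ($h{\left(o,N \right)} = -5 + \left(3 + 2 N\right) = -2 + 2 N$)
$h^{2}{\left(-14,-16 \right)} = \left(-2 + 2 \left(-16\right)\right)^{2} = \left(-2 - 32\right)^{2} = \left(-34\right)^{2} = 1156$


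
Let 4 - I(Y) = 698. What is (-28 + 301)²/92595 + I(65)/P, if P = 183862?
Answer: 2273131678/2837450315 ≈ 0.80112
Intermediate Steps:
I(Y) = -694 (I(Y) = 4 - 1*698 = 4 - 698 = -694)
(-28 + 301)²/92595 + I(65)/P = (-28 + 301)²/92595 - 694/183862 = 273²*(1/92595) - 694*1/183862 = 74529*(1/92595) - 347/91931 = 24843/30865 - 347/91931 = 2273131678/2837450315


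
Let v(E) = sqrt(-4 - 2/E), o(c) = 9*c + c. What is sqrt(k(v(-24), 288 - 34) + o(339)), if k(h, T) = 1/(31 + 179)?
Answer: sqrt(149499210)/210 ≈ 58.224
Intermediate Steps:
o(c) = 10*c
k(h, T) = 1/210
sqrt(k(v(-24), 288 - 34) + o(339)) = sqrt(1/210 + 10*339) = sqrt(1/210 + 3390) = sqrt(711901/210) = sqrt(149499210)/210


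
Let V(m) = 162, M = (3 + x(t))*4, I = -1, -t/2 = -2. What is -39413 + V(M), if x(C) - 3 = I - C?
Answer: -39251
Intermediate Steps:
t = 4 (t = -2*(-2) = 4)
x(C) = 2 - C (x(C) = 3 + (-1 - C) = 2 - C)
M = 4 (M = (3 + (2 - 1*4))*4 = (3 + (2 - 4))*4 = (3 - 2)*4 = 1*4 = 4)
-39413 + V(M) = -39413 + 162 = -39251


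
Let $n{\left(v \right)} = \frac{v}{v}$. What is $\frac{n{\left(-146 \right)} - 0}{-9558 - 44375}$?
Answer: $- \frac{1}{53933} \approx -1.8542 \cdot 10^{-5}$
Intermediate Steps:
$n{\left(v \right)} = 1$
$\frac{n{\left(-146 \right)} - 0}{-9558 - 44375} = \frac{1 - 0}{-9558 - 44375} = \frac{1 + 0}{-53933} = 1 \left(- \frac{1}{53933}\right) = - \frac{1}{53933}$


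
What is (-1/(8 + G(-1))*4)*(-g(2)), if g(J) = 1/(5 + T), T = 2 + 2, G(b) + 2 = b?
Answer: 4/45 ≈ 0.088889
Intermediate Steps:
G(b) = -2 + b
T = 4
g(J) = ⅑ (g(J) = 1/(5 + 4) = 1/9 = ⅑)
(-1/(8 + G(-1))*4)*(-g(2)) = (-1/(8 + (-2 - 1))*4)*(-1*⅑) = (-1/(8 - 3)*4)*(-⅑) = (-1/5*4)*(-⅑) = (-1*⅕*4)*(-⅑) = -⅕*4*(-⅑) = -⅘*(-⅑) = 4/45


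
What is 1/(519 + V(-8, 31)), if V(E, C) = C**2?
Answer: 1/1480 ≈ 0.00067568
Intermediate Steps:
1/(519 + V(-8, 31)) = 1/(519 + 31**2) = 1/(519 + 961) = 1/1480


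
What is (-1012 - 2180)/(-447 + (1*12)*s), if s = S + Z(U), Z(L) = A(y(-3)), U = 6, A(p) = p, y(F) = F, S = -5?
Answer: 1064/181 ≈ 5.8785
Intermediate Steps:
Z(L) = -3
s = -8 (s = -5 - 3 = -8)
(-1012 - 2180)/(-447 + (1*12)*s) = (-1012 - 2180)/(-447 + (1*12)*(-8)) = -3192/(-447 + 12*(-8)) = -3192/(-447 - 96) = -3192/(-543) = -3192*(-1/543) = 1064/181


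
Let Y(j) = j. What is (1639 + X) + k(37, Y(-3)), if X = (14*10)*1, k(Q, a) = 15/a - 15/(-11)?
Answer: 19529/11 ≈ 1775.4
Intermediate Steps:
k(Q, a) = 15/11 + 15/a (k(Q, a) = 15/a - 15*(-1/11) = 15/a + 15/11 = 15/11 + 15/a)
X = 140 (X = 140*1 = 140)
(1639 + X) + k(37, Y(-3)) = (1639 + 140) + (15/11 + 15/(-3)) = 1779 + (15/11 + 15*(-⅓)) = 1779 + (15/11 - 5) = 1779 - 40/11 = 19529/11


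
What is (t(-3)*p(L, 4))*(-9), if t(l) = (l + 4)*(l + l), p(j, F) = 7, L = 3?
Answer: 378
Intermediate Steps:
t(l) = 2*l*(4 + l) (t(l) = (4 + l)*(2*l) = 2*l*(4 + l))
(t(-3)*p(L, 4))*(-9) = ((2*(-3)*(4 - 3))*7)*(-9) = ((2*(-3)*1)*7)*(-9) = -6*7*(-9) = -42*(-9) = 378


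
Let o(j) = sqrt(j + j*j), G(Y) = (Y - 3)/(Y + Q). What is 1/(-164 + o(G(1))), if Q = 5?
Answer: -738/121033 - 3*I*sqrt(2)/242066 ≈ -0.0060975 - 1.7527e-5*I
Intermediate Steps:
G(Y) = (-3 + Y)/(5 + Y) (G(Y) = (Y - 3)/(Y + 5) = (-3 + Y)/(5 + Y))
o(j) = sqrt(j + j**2)
1/(-164 + o(G(1))) = 1/(-164 + sqrt(((-3 + 1)/(5 + 1))*(1 + (-3 + 1)/(5 + 1)))) = 1/(-164 + sqrt((-2/6)*(1 - 2/6))) = 1/(-164 + sqrt(((1/6)*(-2))*(1 + (1/6)*(-2)))) = 1/(-164 + sqrt(-(1 - 1/3)/3)) = 1/(-164 + sqrt(-1/3*2/3)) = 1/(-164 + sqrt(-2/9)) = 1/(-164 + I*sqrt(2)/3)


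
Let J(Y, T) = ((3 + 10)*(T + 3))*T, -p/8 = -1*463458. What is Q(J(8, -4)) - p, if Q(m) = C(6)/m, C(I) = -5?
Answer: -192798533/52 ≈ -3.7077e+6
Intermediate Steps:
p = 3707664 (p = -(-8)*463458 = -8*(-463458) = 3707664)
J(Y, T) = T*(39 + 13*T) (J(Y, T) = (13*(3 + T))*T = (39 + 13*T)*T = T*(39 + 13*T))
Q(m) = -5/m
Q(J(8, -4)) - p = -5*(-1/(52*(3 - 4))) - 1*3707664 = -5/(13*(-4)*(-1)) - 3707664 = -5/52 - 3707664 = -192798533/52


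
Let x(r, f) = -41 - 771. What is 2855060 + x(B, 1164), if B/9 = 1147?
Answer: 2854248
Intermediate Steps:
B = 10323 (B = 9*1147 = 10323)
x(r, f) = -812
2855060 + x(B, 1164) = 2855060 - 812 = 2854248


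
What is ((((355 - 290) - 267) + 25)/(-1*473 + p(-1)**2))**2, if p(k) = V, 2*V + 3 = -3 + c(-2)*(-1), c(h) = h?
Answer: 31329/219961 ≈ 0.14243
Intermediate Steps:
V = -2 (V = -3/2 + (-3 - 2*(-1))/2 = -3/2 + (-3 + 2)/2 = -3/2 + (1/2)*(-1) = -3/2 - 1/2 = -2)
p(k) = -2
((((355 - 290) - 267) + 25)/(-1*473 + p(-1)**2))**2 = ((((355 - 290) - 267) + 25)/(-1*473 + (-2)**2))**2 = (((65 - 267) + 25)/(-473 + 4))**2 = ((-202 + 25)/(-469))**2 = (-177*(-1/469))**2 = (177/469)**2 = 31329/219961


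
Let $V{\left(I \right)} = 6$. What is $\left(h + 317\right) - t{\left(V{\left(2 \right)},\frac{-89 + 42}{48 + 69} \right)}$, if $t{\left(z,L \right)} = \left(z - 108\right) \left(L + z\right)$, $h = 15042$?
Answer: $\frac{621271}{39} \approx 15930.0$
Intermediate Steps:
$t{\left(z,L \right)} = \left(-108 + z\right) \left(L + z\right)$
$\left(h + 317\right) - t{\left(V{\left(2 \right)},\frac{-89 + 42}{48 + 69} \right)} = \left(15042 + 317\right) - \left(6^{2} - 108 \frac{-89 + 42}{48 + 69} - 648 + \frac{-89 + 42}{48 + 69} \cdot 6\right) = 15359 - \left(36 - 108 \left(- \frac{47}{117}\right) - 648 + - \frac{47}{117} \cdot 6\right) = 15359 - \left(36 - 108 \left(\left(-47\right) \frac{1}{117}\right) - 648 + \left(-47\right) \frac{1}{117} \cdot 6\right) = 15359 - \left(36 - - \frac{564}{13} - 648 - \frac{94}{39}\right) = 15359 - \left(36 + \frac{564}{13} - 648 - \frac{94}{39}\right) = 15359 - - \frac{22270}{39} = 15359 + \frac{22270}{39} = \frac{621271}{39}$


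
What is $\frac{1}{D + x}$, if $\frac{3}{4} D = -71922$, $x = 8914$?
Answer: $- \frac{1}{86982} \approx -1.1497 \cdot 10^{-5}$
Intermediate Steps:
$D = -95896$ ($D = \frac{4}{3} \left(-71922\right) = -95896$)
$\frac{1}{D + x} = \frac{1}{-95896 + 8914} = \frac{1}{-86982} = - \frac{1}{86982}$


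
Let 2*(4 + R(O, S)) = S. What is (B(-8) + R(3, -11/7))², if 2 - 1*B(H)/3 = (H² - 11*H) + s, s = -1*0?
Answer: 40538689/196 ≈ 2.0683e+5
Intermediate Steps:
s = 0
R(O, S) = -4 + S/2
B(H) = 6 - 3*H² + 33*H (B(H) = 6 - 3*((H² - 11*H) + 0) = 6 - 3*(H² - 11*H) = 6 + (-3*H² + 33*H) = 6 - 3*H² + 33*H)
(B(-8) + R(3, -11/7))² = ((6 - 3*(-8)² + 33*(-8)) + (-4 + (-11/7)/2))² = ((6 - 3*64 - 264) + (-4 + (-11*⅐)/2))² = ((6 - 192 - 264) + (-4 + (½)*(-11/7)))² = (-450 + (-4 - 11/14))² = (-450 - 67/14)² = (-6367/14)² = 40538689/196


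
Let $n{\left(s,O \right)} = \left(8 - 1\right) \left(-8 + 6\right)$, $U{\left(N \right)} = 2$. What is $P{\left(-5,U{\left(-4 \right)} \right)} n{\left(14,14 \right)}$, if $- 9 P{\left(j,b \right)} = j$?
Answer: $- \frac{70}{9} \approx -7.7778$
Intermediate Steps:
$P{\left(j,b \right)} = - \frac{j}{9}$
$n{\left(s,O \right)} = -14$ ($n{\left(s,O \right)} = 7 \left(-2\right) = -14$)
$P{\left(-5,U{\left(-4 \right)} \right)} n{\left(14,14 \right)} = \left(- \frac{1}{9}\right) \left(-5\right) \left(-14\right) = \frac{5}{9} \left(-14\right) = - \frac{70}{9}$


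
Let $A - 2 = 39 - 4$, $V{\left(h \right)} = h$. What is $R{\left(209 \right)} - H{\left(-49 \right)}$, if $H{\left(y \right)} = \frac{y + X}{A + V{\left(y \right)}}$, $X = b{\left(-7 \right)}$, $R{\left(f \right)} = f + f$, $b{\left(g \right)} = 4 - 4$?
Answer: $\frac{4967}{12} \approx 413.92$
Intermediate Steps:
$b{\left(g \right)} = 0$
$R{\left(f \right)} = 2 f$
$X = 0$
$A = 37$ ($A = 2 + \left(39 - 4\right) = 2 + 35 = 37$)
$H{\left(y \right)} = \frac{y}{37 + y}$ ($H{\left(y \right)} = \frac{y + 0}{37 + y} = \frac{y}{37 + y}$)
$R{\left(209 \right)} - H{\left(-49 \right)} = 2 \cdot 209 - - \frac{49}{37 - 49} = 418 - - \frac{49}{-12} = 418 - \left(-49\right) \left(- \frac{1}{12}\right) = 418 - \frac{49}{12} = \frac{4967}{12}$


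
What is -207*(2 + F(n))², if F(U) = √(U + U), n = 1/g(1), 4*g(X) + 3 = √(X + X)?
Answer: -207*(2 + I*√2/√(¾ - √2/4))² ≈ 216.28 - 1859.7*I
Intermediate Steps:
g(X) = -¾ + √2*√X/4 (g(X) = -¾ + √(X + X)/4 = -¾ + √(2*X)/4 = -¾ + (√2*√X)/4 = -¾ + √2*√X/4)
n = 1/(-¾ + √2/4) (n = 1/(-¾ + √2*√1/4) = 1/(-¾ + (¼)*√2*1) = 1/(-¾ + √2/4) ≈ -2.5224)
F(U) = √2*√U (F(U) = √(2*U) = √2*√U)
-207*(2 + F(n))² = -207*(2 + √2*√(-12/7 - 4*√2/7))²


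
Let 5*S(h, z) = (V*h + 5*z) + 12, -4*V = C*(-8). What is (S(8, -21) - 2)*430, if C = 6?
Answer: -602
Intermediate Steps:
V = 12 (V = -3*(-8)/2 = -¼*(-48) = 12)
S(h, z) = 12/5 + z + 12*h/5 (S(h, z) = ((12*h + 5*z) + 12)/5 = ((5*z + 12*h) + 12)/5 = (12 + 5*z + 12*h)/5 = 12/5 + z + 12*h/5)
(S(8, -21) - 2)*430 = ((12/5 - 21 + (12/5)*8) - 2)*430 = ((12/5 - 21 + 96/5) - 2)*430 = (⅗ - 2)*430 = -7/5*430 = -602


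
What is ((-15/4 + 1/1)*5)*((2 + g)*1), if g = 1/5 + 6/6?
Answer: -44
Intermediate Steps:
g = 6/5 (g = 1*(⅕) + 6*(⅙) = ⅕ + 1 = 6/5 ≈ 1.2000)
((-15/4 + 1/1)*5)*((2 + g)*1) = ((-15/4 + 1/1)*5)*((2 + 6/5)*1) = ((-15*¼ + 1*1)*5)*((16/5)*1) = ((-15/4 + 1)*5)*(16/5) = -11/4*5*(16/5) = -55/4*16/5 = -44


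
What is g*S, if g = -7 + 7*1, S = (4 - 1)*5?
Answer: 0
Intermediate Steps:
S = 15 (S = 3*5 = 15)
g = 0 (g = -7 + 7 = 0)
g*S = 0*15 = 0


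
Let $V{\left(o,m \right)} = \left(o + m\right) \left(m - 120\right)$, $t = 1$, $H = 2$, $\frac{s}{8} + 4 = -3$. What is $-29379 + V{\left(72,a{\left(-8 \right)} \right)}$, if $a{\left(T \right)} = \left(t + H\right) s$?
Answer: $-1731$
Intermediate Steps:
$s = -56$ ($s = -32 + 8 \left(-3\right) = -32 - 24 = -56$)
$a{\left(T \right)} = -168$ ($a{\left(T \right)} = \left(1 + 2\right) \left(-56\right) = 3 \left(-56\right) = -168$)
$V{\left(o,m \right)} = \left(-120 + m\right) \left(m + o\right)$ ($V{\left(o,m \right)} = \left(m + o\right) \left(-120 + m\right) = \left(-120 + m\right) \left(m + o\right)$)
$-29379 + V{\left(72,a{\left(-8 \right)} \right)} = -29379 - \left(576 - 28224\right) = -29379 + \left(28224 + 20160 - 8640 - 12096\right) = -29379 + 27648 = -1731$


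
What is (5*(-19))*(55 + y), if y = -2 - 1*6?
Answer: -4465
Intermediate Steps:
y = -8 (y = -2 - 6 = -8)
(5*(-19))*(55 + y) = (5*(-19))*(55 - 8) = -95*47 = -4465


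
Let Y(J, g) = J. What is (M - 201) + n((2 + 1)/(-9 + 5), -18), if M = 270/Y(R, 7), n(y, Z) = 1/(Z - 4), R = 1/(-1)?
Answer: -10363/22 ≈ -471.05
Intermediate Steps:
R = -1
n(y, Z) = 1/(-4 + Z)
M = -270 (M = 270/(-1) = 270*(-1) = -270)
(M - 201) + n((2 + 1)/(-9 + 5), -18) = (-270 - 201) + 1/(-4 - 18) = -471 + 1/(-22) = -471 - 1/22 = -10363/22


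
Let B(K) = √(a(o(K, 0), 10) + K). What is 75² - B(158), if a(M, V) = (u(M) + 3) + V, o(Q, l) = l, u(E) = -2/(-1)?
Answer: 5625 - √173 ≈ 5611.8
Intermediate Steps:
u(E) = 2 (u(E) = -2*(-1) = 2)
a(M, V) = 5 + V (a(M, V) = (2 + 3) + V = 5 + V)
B(K) = √(15 + K) (B(K) = √((5 + 10) + K) = √(15 + K))
75² - B(158) = 75² - √(15 + 158) = 5625 - √173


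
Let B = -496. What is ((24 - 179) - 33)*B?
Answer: 93248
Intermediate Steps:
((24 - 179) - 33)*B = ((24 - 179) - 33)*(-496) = (-155 - 33)*(-496) = -188*(-496) = 93248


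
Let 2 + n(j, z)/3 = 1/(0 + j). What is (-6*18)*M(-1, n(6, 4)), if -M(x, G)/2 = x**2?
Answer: 216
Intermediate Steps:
n(j, z) = -6 + 3/j (n(j, z) = -6 + 3/(0 + j) = -6 + 3/j)
M(x, G) = -2*x**2
(-6*18)*M(-1, n(6, 4)) = (-6*18)*(-2*(-1)**2) = -(-216) = -108*(-2) = 216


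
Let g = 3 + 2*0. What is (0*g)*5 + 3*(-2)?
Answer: -6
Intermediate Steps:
g = 3 (g = 3 + 0 = 3)
(0*g)*5 + 3*(-2) = (0*3)*5 + 3*(-2) = 0*5 - 6 = 0 - 6 = -6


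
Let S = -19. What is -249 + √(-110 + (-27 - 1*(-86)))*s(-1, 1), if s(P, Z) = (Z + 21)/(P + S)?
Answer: -249 - 11*I*√51/10 ≈ -249.0 - 7.8556*I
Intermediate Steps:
s(P, Z) = (21 + Z)/(-19 + P) (s(P, Z) = (Z + 21)/(P - 19) = (21 + Z)/(-19 + P))
-249 + √(-110 + (-27 - 1*(-86)))*s(-1, 1) = -249 + √(-110 + (-27 - 1*(-86)))*((21 + 1)/(-19 - 1)) = -249 + √(-110 + (-27 + 86))*(22/(-20)) = -249 + √(-110 + 59)*(-1/20*22) = -249 + √(-51)*(-11/10) = -249 + (I*√51)*(-11/10) = -249 - 11*I*√51/10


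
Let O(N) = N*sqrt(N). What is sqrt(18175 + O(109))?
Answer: sqrt(18175 + 109*sqrt(109)) ≈ 138.97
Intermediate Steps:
O(N) = N**(3/2)
sqrt(18175 + O(109)) = sqrt(18175 + 109**(3/2)) = sqrt(18175 + 109*sqrt(109))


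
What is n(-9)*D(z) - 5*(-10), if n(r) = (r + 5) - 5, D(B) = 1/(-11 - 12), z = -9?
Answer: 1159/23 ≈ 50.391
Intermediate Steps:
D(B) = -1/23 (D(B) = 1/(-23) = -1/23)
n(r) = r (n(r) = (5 + r) - 5 = r)
n(-9)*D(z) - 5*(-10) = -9*(-1/23) - 5*(-10) = 9/23 + 50 = 1159/23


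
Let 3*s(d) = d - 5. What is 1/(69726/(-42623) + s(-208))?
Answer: -42623/3095959 ≈ -0.013767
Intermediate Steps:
s(d) = -5/3 + d/3 (s(d) = (d - 5)/3 = (-5 + d)/3 = -5/3 + d/3)
1/(69726/(-42623) + s(-208)) = 1/(69726/(-42623) + (-5/3 + (⅓)*(-208))) = 1/(69726*(-1/42623) + (-5/3 - 208/3)) = 1/(-69726/42623 - 71) = 1/(-3095959/42623) = -42623/3095959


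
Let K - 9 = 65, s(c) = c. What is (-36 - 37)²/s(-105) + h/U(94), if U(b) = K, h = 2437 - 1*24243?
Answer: -1341988/3885 ≈ -345.43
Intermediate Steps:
h = -21806 (h = 2437 - 24243 = -21806)
K = 74 (K = 9 + 65 = 74)
U(b) = 74
(-36 - 37)²/s(-105) + h/U(94) = (-36 - 37)²/(-105) - 21806/74 = (-73)²*(-1/105) - 21806*1/74 = 5329*(-1/105) - 10903/37 = -5329/105 - 10903/37 = -1341988/3885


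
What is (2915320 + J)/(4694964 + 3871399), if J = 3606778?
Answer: 6522098/8566363 ≈ 0.76136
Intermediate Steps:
(2915320 + J)/(4694964 + 3871399) = (2915320 + 3606778)/(4694964 + 3871399) = 6522098/8566363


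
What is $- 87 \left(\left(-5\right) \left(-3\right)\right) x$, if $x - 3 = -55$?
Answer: $67860$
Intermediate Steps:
$x = -52$ ($x = 3 - 55 = -52$)
$- 87 \left(\left(-5\right) \left(-3\right)\right) x = - 87 \left(\left(-5\right) \left(-3\right)\right) \left(-52\right) = \left(-87\right) 15 \left(-52\right) = \left(-1305\right) \left(-52\right) = 67860$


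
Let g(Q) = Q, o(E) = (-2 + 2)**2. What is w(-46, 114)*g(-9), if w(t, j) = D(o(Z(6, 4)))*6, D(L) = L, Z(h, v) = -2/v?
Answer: 0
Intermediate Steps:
o(E) = 0 (o(E) = 0**2 = 0)
w(t, j) = 0 (w(t, j) = 0*6 = 0)
w(-46, 114)*g(-9) = 0*(-9) = 0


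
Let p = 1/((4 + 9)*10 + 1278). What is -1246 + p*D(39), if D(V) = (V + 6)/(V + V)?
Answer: -45613553/36608 ≈ -1246.0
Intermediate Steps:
D(V) = (6 + V)/(2*V) (D(V) = (6 + V)/((2*V)) = (6 + V)*(1/(2*V)) = (6 + V)/(2*V))
p = 1/1408 (p = 1/(13*10 + 1278) = 1/(130 + 1278) = 1/1408 ≈ 0.00071023)
-1246 + p*D(39) = -1246 + ((½)*(6 + 39)/39)/1408 = -1246 + ((½)*(1/39)*45)/1408 = -1246 + (1/1408)*(15/26) = -1246 + 15/36608 = -45613553/36608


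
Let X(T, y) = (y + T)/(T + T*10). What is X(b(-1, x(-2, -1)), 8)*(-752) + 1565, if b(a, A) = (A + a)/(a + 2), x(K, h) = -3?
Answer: 17967/11 ≈ 1633.4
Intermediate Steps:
b(a, A) = (A + a)/(2 + a)
X(T, y) = (T + y)/(11*T) (X(T, y) = (T + y)/(T + 10*T) = (T + y)/((11*T)) = (T + y)*(1/(11*T)) = (T + y)/(11*T))
X(b(-1, x(-2, -1)), 8)*(-752) + 1565 = (((-3 - 1)/(2 - 1) + 8)/(11*(((-3 - 1)/(2 - 1)))))*(-752) + 1565 = ((-4/1 + 8)/(11*((-4/1))))*(-752) + 1565 = ((1*(-4) + 8)/(11*((1*(-4)))))*(-752) + 1565 = ((1/11)*(-4 + 8)/(-4))*(-752) + 1565 = ((1/11)*(-¼)*4)*(-752) + 1565 = -1/11*(-752) + 1565 = 752/11 + 1565 = 17967/11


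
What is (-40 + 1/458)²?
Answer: 335585761/209764 ≈ 1599.8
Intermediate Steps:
(-40 + 1/458)² = (-18319/458)² = 335585761/209764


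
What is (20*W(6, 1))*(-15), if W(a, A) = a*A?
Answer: -1800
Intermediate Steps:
W(a, A) = A*a
(20*W(6, 1))*(-15) = (20*(1*6))*(-15) = (20*6)*(-15) = 120*(-15) = -1800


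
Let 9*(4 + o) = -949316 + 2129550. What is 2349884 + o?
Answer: 22329154/9 ≈ 2.4810e+6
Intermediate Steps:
o = 1180198/9 (o = -4 + (-949316 + 2129550)/9 = -4 + (⅑)*1180234 = -4 + 1180234/9 = 1180198/9 ≈ 1.3113e+5)
2349884 + o = 2349884 + 1180198/9 = 22329154/9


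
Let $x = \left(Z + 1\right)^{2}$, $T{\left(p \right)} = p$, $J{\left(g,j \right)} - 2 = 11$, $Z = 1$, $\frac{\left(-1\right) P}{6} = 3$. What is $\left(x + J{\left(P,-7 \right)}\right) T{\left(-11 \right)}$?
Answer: $-187$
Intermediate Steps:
$P = -18$ ($P = \left(-6\right) 3 = -18$)
$J{\left(g,j \right)} = 13$ ($J{\left(g,j \right)} = 2 + 11 = 13$)
$x = 4$ ($x = \left(1 + 1\right)^{2} = 2^{2} = 4$)
$\left(x + J{\left(P,-7 \right)}\right) T{\left(-11 \right)} = \left(4 + 13\right) \left(-11\right) = 17 \left(-11\right) = -187$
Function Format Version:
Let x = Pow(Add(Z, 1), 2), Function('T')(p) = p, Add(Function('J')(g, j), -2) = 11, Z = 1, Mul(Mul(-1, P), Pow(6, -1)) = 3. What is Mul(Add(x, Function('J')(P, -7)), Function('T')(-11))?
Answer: -187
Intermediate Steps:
P = -18 (P = Mul(-6, 3) = -18)
Function('J')(g, j) = 13 (Function('J')(g, j) = Add(2, 11) = 13)
x = 4 (x = Pow(Add(1, 1), 2) = Pow(2, 2) = 4)
Mul(Add(x, Function('J')(P, -7)), Function('T')(-11)) = Mul(Add(4, 13), -11) = Mul(17, -11) = -187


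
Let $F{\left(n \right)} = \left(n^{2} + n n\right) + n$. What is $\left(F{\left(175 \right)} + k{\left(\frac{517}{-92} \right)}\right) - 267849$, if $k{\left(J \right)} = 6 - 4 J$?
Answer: $- \frac{4747097}{23} \approx -2.064 \cdot 10^{5}$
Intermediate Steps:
$F{\left(n \right)} = n + 2 n^{2}$ ($F{\left(n \right)} = \left(n^{2} + n^{2}\right) + n = 2 n^{2} + n = n + 2 n^{2}$)
$\left(F{\left(175 \right)} + k{\left(\frac{517}{-92} \right)}\right) - 267849 = \left(175 \left(1 + 2 \cdot 175\right) - \left(-6 + 4 \frac{517}{-92}\right)\right) - 267849 = \left(175 \left(1 + 350\right) - \left(-6 + 4 \cdot 517 \left(- \frac{1}{92}\right)\right)\right) - 267849 = \left(175 \cdot 351 + \left(6 - - \frac{517}{23}\right)\right) - 267849 = \left(61425 + \left(6 + \frac{517}{23}\right)\right) - 267849 = \left(61425 + \frac{655}{23}\right) - 267849 = \frac{1413430}{23} - 267849 = - \frac{4747097}{23}$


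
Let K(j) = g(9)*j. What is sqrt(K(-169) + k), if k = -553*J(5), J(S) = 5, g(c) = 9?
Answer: I*sqrt(4286) ≈ 65.468*I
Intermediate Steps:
K(j) = 9*j
k = -2765 (k = -553*5 = -2765)
sqrt(K(-169) + k) = sqrt(9*(-169) - 2765) = sqrt(-1521 - 2765) = sqrt(-4286) = I*sqrt(4286)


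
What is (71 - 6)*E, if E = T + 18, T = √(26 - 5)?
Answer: 1170 + 65*√21 ≈ 1467.9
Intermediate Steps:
T = √21 ≈ 4.5826
E = 18 + √21 (E = √21 + 18 = 18 + √21 ≈ 22.583)
(71 - 6)*E = (71 - 6)*(18 + √21) = 65*(18 + √21) = 1170 + 65*√21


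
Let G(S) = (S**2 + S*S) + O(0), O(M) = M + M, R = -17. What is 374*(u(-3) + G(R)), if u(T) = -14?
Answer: 210936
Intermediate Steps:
O(M) = 2*M
G(S) = 2*S**2 (G(S) = (S**2 + S*S) + 2*0 = (S**2 + S**2) + 0 = 2*S**2 + 0 = 2*S**2)
374*(u(-3) + G(R)) = 374*(-14 + 2*(-17)**2) = 374*(-14 + 2*289) = 374*(-14 + 578) = 374*564 = 210936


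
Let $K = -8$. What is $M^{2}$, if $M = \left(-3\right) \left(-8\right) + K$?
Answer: $256$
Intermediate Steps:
$M = 16$ ($M = \left(-3\right) \left(-8\right) - 8 = 24 - 8 = 16$)
$M^{2} = 16^{2} = 256$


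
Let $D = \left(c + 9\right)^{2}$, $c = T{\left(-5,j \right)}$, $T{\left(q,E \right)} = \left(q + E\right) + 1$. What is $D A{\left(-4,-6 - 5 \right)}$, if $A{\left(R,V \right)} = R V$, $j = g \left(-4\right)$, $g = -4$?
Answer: $19404$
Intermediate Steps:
$j = 16$ ($j = \left(-4\right) \left(-4\right) = 16$)
$T{\left(q,E \right)} = 1 + E + q$ ($T{\left(q,E \right)} = \left(E + q\right) + 1 = 1 + E + q$)
$c = 12$ ($c = 1 + 16 - 5 = 12$)
$D = 441$ ($D = \left(12 + 9\right)^{2} = 21^{2} = 441$)
$D A{\left(-4,-6 - 5 \right)} = 441 \left(- 4 \left(-6 - 5\right)\right) = 441 \left(\left(-4\right) \left(-11\right)\right) = 441 \cdot 44 = 19404$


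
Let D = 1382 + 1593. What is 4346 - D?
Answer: 1371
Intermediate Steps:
D = 2975
4346 - D = 4346 - 1*2975 = 4346 - 2975 = 1371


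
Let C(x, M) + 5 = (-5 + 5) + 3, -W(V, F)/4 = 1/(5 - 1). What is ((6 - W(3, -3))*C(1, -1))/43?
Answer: -14/43 ≈ -0.32558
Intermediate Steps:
W(V, F) = -1 (W(V, F) = -4/(5 - 1) = -4/4 = -4*¼ = -1)
C(x, M) = -2 (C(x, M) = -5 + ((-5 + 5) + 3) = -5 + (0 + 3) = -5 + 3 = -2)
((6 - W(3, -3))*C(1, -1))/43 = ((6 - 1*(-1))*(-2))/43 = ((6 + 1)*(-2))*(1/43) = (7*(-2))*(1/43) = -14*1/43 = -14/43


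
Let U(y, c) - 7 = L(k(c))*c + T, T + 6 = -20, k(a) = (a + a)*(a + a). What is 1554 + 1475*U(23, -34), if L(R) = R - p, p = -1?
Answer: -231970221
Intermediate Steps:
k(a) = 4*a² (k(a) = (2*a)*(2*a) = 4*a²)
L(R) = 1 + R (L(R) = R - 1*(-1) = R + 1 = 1 + R)
T = -26 (T = -6 - 20 = -26)
U(y, c) = -19 + c*(1 + 4*c²) (U(y, c) = 7 + ((1 + 4*c²)*c - 26) = 7 + (c*(1 + 4*c²) - 26) = 7 + (-26 + c*(1 + 4*c²)) = -19 + c*(1 + 4*c²))
1554 + 1475*U(23, -34) = 1554 + 1475*(-19 - 34 + 4*(-34)³) = 1554 + 1475*(-19 - 34 + 4*(-39304)) = 1554 + 1475*(-19 - 34 - 157216) = 1554 + 1475*(-157269) = 1554 - 231971775 = -231970221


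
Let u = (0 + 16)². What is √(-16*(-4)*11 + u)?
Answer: 8*√15 ≈ 30.984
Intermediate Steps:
u = 256 (u = 16² = 256)
√(-16*(-4)*11 + u) = √(-16*(-4)*11 + 256) = √(64*11 + 256) = √(704 + 256) = √960 = 8*√15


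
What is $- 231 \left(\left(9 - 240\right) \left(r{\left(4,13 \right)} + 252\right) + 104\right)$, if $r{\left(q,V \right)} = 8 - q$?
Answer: $13636392$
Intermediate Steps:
$- 231 \left(\left(9 - 240\right) \left(r{\left(4,13 \right)} + 252\right) + 104\right) = - 231 \left(\left(9 - 240\right) \left(\left(8 - 4\right) + 252\right) + 104\right) = - 231 \left(- 231 \left(\left(8 - 4\right) + 252\right) + 104\right) = - 231 \left(- 231 \left(4 + 252\right) + 104\right) = - 231 \left(\left(-231\right) 256 + 104\right) = - 231 \left(-59136 + 104\right) = \left(-231\right) \left(-59032\right) = 13636392$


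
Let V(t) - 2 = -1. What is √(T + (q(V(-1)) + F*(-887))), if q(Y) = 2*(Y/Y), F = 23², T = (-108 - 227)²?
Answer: 2*I*√89249 ≈ 597.49*I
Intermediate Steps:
V(t) = 1 (V(t) = 2 - 1 = 1)
T = 112225 (T = (-335)² = 112225)
F = 529
q(Y) = 2 (q(Y) = 2*1 = 2)
√(T + (q(V(-1)) + F*(-887))) = √(112225 + (2 + 529*(-887))) = √(112225 + (2 - 469223)) = √(112225 - 469221) = √(-356996) = 2*I*√89249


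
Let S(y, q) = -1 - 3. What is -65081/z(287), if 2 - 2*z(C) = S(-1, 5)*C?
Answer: -65081/575 ≈ -113.18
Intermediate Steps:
S(y, q) = -4
z(C) = 1 + 2*C (z(C) = 1 - (-2)*C = 1 + 2*C)
-65081/z(287) = -65081/(1 + 2*287) = -65081/(1 + 574) = -65081/575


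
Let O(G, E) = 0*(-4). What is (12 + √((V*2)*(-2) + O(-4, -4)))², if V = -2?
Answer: 152 + 48*√2 ≈ 219.88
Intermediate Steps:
O(G, E) = 0
(12 + √((V*2)*(-2) + O(-4, -4)))² = (12 + √(-2*2*(-2) + 0))² = (12 + √(-4*(-2) + 0))² = (12 + √(8 + 0))² = (12 + √8)² = (12 + 2*√2)²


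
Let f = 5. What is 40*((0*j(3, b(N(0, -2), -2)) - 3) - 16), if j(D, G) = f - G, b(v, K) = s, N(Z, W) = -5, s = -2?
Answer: -760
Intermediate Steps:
b(v, K) = -2
j(D, G) = 5 - G
40*((0*j(3, b(N(0, -2), -2)) - 3) - 16) = 40*((0*(5 - 1*(-2)) - 3) - 16) = 40*((0*(5 + 2) - 3) - 16) = 40*((0*7 - 3) - 16) = 40*((0 - 3) - 16) = 40*(-3 - 16) = 40*(-19) = -760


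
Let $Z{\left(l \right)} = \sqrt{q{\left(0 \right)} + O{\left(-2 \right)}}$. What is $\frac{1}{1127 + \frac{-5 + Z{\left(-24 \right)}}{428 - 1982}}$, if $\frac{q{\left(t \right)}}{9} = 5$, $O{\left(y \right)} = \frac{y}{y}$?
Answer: $\frac{129600862}{146060588463} + \frac{74 \sqrt{46}}{146060588463} \approx 0.00088731$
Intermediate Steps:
$O{\left(y \right)} = 1$
$q{\left(t \right)} = 45$ ($q{\left(t \right)} = 9 \cdot 5 = 45$)
$Z{\left(l \right)} = \sqrt{46}$ ($Z{\left(l \right)} = \sqrt{45 + 1} = \sqrt{46}$)
$\frac{1}{1127 + \frac{-5 + Z{\left(-24 \right)}}{428 - 1982}} = \frac{1}{1127 + \frac{-5 + \sqrt{46}}{428 - 1982}} = \frac{1}{1127 + \frac{-5 + \sqrt{46}}{-1554}} = \frac{1}{1127 + \left(-5 + \sqrt{46}\right) \left(- \frac{1}{1554}\right)} = \frac{1}{1127 + \left(\frac{5}{1554} - \frac{\sqrt{46}}{1554}\right)} = \frac{1}{\frac{1751363}{1554} - \frac{\sqrt{46}}{1554}}$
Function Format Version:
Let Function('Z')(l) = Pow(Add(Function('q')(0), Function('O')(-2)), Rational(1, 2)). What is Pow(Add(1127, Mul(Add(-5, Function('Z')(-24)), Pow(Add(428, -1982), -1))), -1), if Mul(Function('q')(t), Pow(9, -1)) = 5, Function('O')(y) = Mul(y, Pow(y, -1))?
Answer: Add(Rational(129600862, 146060588463), Mul(Rational(74, 146060588463), Pow(46, Rational(1, 2)))) ≈ 0.00088731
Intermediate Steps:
Function('O')(y) = 1
Function('q')(t) = 45 (Function('q')(t) = Mul(9, 5) = 45)
Function('Z')(l) = Pow(46, Rational(1, 2)) (Function('Z')(l) = Pow(Add(45, 1), Rational(1, 2)) = Pow(46, Rational(1, 2)))
Pow(Add(1127, Mul(Add(-5, Function('Z')(-24)), Pow(Add(428, -1982), -1))), -1) = Pow(Add(1127, Mul(Add(-5, Pow(46, Rational(1, 2))), Pow(Add(428, -1982), -1))), -1) = Pow(Add(1127, Mul(Add(-5, Pow(46, Rational(1, 2))), Pow(-1554, -1))), -1) = Pow(Add(1127, Mul(Add(-5, Pow(46, Rational(1, 2))), Rational(-1, 1554))), -1) = Pow(Add(1127, Add(Rational(5, 1554), Mul(Rational(-1, 1554), Pow(46, Rational(1, 2))))), -1) = Pow(Add(Rational(1751363, 1554), Mul(Rational(-1, 1554), Pow(46, Rational(1, 2)))), -1)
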